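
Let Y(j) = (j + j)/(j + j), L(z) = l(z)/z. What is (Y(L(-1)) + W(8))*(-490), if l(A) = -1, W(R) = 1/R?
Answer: -2205/4 ≈ -551.25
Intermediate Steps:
L(z) = -1/z
Y(j) = 1 (Y(j) = (2*j)/((2*j)) = (2*j)*(1/(2*j)) = 1)
(Y(L(-1)) + W(8))*(-490) = (1 + 1/8)*(-490) = (1 + ⅛)*(-490) = (9/8)*(-490) = -2205/4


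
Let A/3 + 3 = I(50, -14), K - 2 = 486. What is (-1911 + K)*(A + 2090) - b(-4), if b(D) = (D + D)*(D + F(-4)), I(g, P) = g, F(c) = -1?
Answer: -3174753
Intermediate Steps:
K = 488 (K = 2 + 486 = 488)
A = 141 (A = -9 + 3*50 = -9 + 150 = 141)
b(D) = 2*D*(-1 + D) (b(D) = (D + D)*(D - 1) = (2*D)*(-1 + D) = 2*D*(-1 + D))
(-1911 + K)*(A + 2090) - b(-4) = (-1911 + 488)*(141 + 2090) - 2*(-4)*(-1 - 4) = -1423*2231 - 2*(-4)*(-5) = -3174713 - 1*40 = -3174713 - 40 = -3174753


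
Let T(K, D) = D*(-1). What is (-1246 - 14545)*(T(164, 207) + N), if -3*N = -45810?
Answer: -237859833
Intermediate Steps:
T(K, D) = -D
N = 15270 (N = -⅓*(-45810) = 15270)
(-1246 - 14545)*(T(164, 207) + N) = (-1246 - 14545)*(-1*207 + 15270) = -15791*(-207 + 15270) = -15791*15063 = -237859833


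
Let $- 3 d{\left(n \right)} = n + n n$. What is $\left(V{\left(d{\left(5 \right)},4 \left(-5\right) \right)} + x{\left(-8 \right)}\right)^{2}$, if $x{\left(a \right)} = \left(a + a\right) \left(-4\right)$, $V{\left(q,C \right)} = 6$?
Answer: $4900$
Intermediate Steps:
$d{\left(n \right)} = - \frac{n}{3} - \frac{n^{2}}{3}$ ($d{\left(n \right)} = - \frac{n + n n}{3} = - \frac{n + n^{2}}{3} = - \frac{n}{3} - \frac{n^{2}}{3}$)
$x{\left(a \right)} = - 8 a$ ($x{\left(a \right)} = 2 a \left(-4\right) = - 8 a$)
$\left(V{\left(d{\left(5 \right)},4 \left(-5\right) \right)} + x{\left(-8 \right)}\right)^{2} = \left(6 - -64\right)^{2} = \left(6 + 64\right)^{2} = 70^{2} = 4900$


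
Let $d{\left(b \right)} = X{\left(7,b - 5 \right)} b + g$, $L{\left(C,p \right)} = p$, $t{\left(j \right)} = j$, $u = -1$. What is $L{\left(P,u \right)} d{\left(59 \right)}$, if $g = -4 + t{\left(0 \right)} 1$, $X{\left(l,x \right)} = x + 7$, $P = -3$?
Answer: $-3595$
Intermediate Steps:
$X{\left(l,x \right)} = 7 + x$
$g = -4$ ($g = -4 + 0 \cdot 1 = -4 + 0 = -4$)
$d{\left(b \right)} = -4 + b \left(2 + b\right)$ ($d{\left(b \right)} = \left(7 + \left(b - 5\right)\right) b - 4 = \left(7 + \left(-5 + b\right)\right) b - 4 = \left(2 + b\right) b - 4 = b \left(2 + b\right) - 4 = -4 + b \left(2 + b\right)$)
$L{\left(P,u \right)} d{\left(59 \right)} = - (-4 + 59 \left(2 + 59\right)) = - (-4 + 59 \cdot 61) = - (-4 + 3599) = \left(-1\right) 3595 = -3595$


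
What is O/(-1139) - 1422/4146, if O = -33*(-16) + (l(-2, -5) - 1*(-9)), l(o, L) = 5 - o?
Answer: -37991/46297 ≈ -0.82059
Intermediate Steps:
O = 544 (O = -33*(-16) + ((5 - 1*(-2)) - 1*(-9)) = 528 + ((5 + 2) + 9) = 528 + (7 + 9) = 528 + 16 = 544)
O/(-1139) - 1422/4146 = 544/(-1139) - 1422/4146 = 544*(-1/1139) - 1422*1/4146 = -32/67 - 237/691 = -37991/46297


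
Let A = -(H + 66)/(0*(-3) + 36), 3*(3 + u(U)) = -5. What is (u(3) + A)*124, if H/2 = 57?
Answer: -3596/3 ≈ -1198.7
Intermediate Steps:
H = 114 (H = 2*57 = 114)
u(U) = -14/3 (u(U) = -3 + (⅓)*(-5) = -3 - 5/3 = -14/3)
A = -5 (A = -(114 + 66)/(0*(-3) + 36) = -180/(0 + 36) = -180/36 = -1*5 = -5)
(u(3) + A)*124 = (-14/3 - 5)*124 = -29/3*124 = -3596/3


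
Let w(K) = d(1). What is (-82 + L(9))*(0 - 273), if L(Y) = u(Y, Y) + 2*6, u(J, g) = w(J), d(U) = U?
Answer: 18837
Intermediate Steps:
w(K) = 1
u(J, g) = 1
L(Y) = 13 (L(Y) = 1 + 2*6 = 1 + 12 = 13)
(-82 + L(9))*(0 - 273) = (-82 + 13)*(0 - 273) = -69*(-273) = 18837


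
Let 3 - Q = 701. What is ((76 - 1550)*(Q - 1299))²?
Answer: 8664651442084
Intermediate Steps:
Q = -698 (Q = 3 - 1*701 = 3 - 701 = -698)
((76 - 1550)*(Q - 1299))² = ((76 - 1550)*(-698 - 1299))² = (-1474*(-1997))² = 2943578² = 8664651442084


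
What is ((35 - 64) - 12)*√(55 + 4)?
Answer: -41*√59 ≈ -314.93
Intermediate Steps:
((35 - 64) - 12)*√(55 + 4) = (-29 - 12)*√59 = -41*√59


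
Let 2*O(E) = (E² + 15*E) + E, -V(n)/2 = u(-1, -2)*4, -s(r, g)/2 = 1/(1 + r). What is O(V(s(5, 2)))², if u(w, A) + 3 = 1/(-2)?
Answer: 379456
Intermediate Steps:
u(w, A) = -7/2 (u(w, A) = -3 + 1/(-2) = -3 - ½ = -7/2)
s(r, g) = -2/(1 + r)
V(n) = 28 (V(n) = -(-7)*4 = -2*(-14) = 28)
O(E) = E²/2 + 8*E (O(E) = ((E² + 15*E) + E)/2 = (E² + 16*E)/2 = E²/2 + 8*E)
O(V(s(5, 2)))² = ((½)*28*(16 + 28))² = ((½)*28*44)² = 616² = 379456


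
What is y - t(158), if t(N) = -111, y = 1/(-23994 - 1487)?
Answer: 2828390/25481 ≈ 111.00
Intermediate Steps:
y = -1/25481 (y = 1/(-25481) = -1/25481 ≈ -3.9245e-5)
y - t(158) = -1/25481 - 1*(-111) = -1/25481 + 111 = 2828390/25481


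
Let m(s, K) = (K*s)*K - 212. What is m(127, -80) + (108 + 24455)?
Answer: 837151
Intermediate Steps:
m(s, K) = -212 + s*K² (m(s, K) = s*K² - 212 = -212 + s*K²)
m(127, -80) + (108 + 24455) = (-212 + 127*(-80)²) + (108 + 24455) = (-212 + 127*6400) + 24563 = (-212 + 812800) + 24563 = 812588 + 24563 = 837151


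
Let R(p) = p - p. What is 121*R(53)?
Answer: 0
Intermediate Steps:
R(p) = 0
121*R(53) = 121*0 = 0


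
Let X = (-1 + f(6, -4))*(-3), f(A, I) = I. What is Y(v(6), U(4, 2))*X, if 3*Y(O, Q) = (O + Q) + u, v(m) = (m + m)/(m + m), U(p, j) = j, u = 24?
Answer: 135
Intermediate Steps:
v(m) = 1 (v(m) = (2*m)/((2*m)) = (2*m)*(1/(2*m)) = 1)
X = 15 (X = (-1 - 4)*(-3) = -5*(-3) = 15)
Y(O, Q) = 8 + O/3 + Q/3 (Y(O, Q) = ((O + Q) + 24)/3 = (24 + O + Q)/3 = 8 + O/3 + Q/3)
Y(v(6), U(4, 2))*X = (8 + (1/3)*1 + (1/3)*2)*15 = (8 + 1/3 + 2/3)*15 = 9*15 = 135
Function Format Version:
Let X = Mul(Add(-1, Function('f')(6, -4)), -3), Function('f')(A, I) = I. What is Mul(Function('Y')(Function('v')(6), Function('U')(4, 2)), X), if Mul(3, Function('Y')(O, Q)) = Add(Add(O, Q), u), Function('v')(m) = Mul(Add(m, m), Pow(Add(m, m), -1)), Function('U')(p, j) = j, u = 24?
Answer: 135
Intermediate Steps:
Function('v')(m) = 1 (Function('v')(m) = Mul(Mul(2, m), Pow(Mul(2, m), -1)) = Mul(Mul(2, m), Mul(Rational(1, 2), Pow(m, -1))) = 1)
X = 15 (X = Mul(Add(-1, -4), -3) = Mul(-5, -3) = 15)
Function('Y')(O, Q) = Add(8, Mul(Rational(1, 3), O), Mul(Rational(1, 3), Q)) (Function('Y')(O, Q) = Mul(Rational(1, 3), Add(Add(O, Q), 24)) = Mul(Rational(1, 3), Add(24, O, Q)) = Add(8, Mul(Rational(1, 3), O), Mul(Rational(1, 3), Q)))
Mul(Function('Y')(Function('v')(6), Function('U')(4, 2)), X) = Mul(Add(8, Mul(Rational(1, 3), 1), Mul(Rational(1, 3), 2)), 15) = Mul(Add(8, Rational(1, 3), Rational(2, 3)), 15) = Mul(9, 15) = 135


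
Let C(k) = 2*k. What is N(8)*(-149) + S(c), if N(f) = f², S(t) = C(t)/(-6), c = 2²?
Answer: -28612/3 ≈ -9537.3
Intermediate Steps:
c = 4
S(t) = -t/3 (S(t) = (2*t)/(-6) = (2*t)*(-⅙) = -t/3)
N(8)*(-149) + S(c) = 8²*(-149) - ⅓*4 = 64*(-149) - 4/3 = -9536 - 4/3 = -28612/3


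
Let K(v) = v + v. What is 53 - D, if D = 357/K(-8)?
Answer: 1205/16 ≈ 75.313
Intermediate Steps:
K(v) = 2*v
D = -357/16 (D = 357/((2*(-8))) = 357/(-16) = 357*(-1/16) = -357/16 ≈ -22.313)
53 - D = 53 - 1*(-357/16) = 53 + 357/16 = 1205/16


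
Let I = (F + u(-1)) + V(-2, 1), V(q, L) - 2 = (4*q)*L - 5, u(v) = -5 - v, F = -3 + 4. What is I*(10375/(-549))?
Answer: 145250/549 ≈ 264.57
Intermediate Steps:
F = 1
V(q, L) = -3 + 4*L*q (V(q, L) = 2 + ((4*q)*L - 5) = 2 + (4*L*q - 5) = 2 + (-5 + 4*L*q) = -3 + 4*L*q)
I = -14 (I = (1 + (-5 - 1*(-1))) + (-3 + 4*1*(-2)) = (1 + (-5 + 1)) + (-3 - 8) = (1 - 4) - 11 = -3 - 11 = -14)
I*(10375/(-549)) = -145250/(-549) = -145250*(-1)/549 = -14*(-10375/549) = 145250/549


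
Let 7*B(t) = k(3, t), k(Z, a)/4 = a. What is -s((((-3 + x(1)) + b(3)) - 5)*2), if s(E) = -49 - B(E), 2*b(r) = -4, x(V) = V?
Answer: 271/7 ≈ 38.714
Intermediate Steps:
b(r) = -2 (b(r) = (1/2)*(-4) = -2)
k(Z, a) = 4*a
B(t) = 4*t/7 (B(t) = (4*t)/7 = 4*t/7)
s(E) = -49 - 4*E/7
-s((((-3 + x(1)) + b(3)) - 5)*2) = -(-49 - 4*(((-3 + 1) - 2) - 5)*2/7) = -(-49 - 4*((-2 - 2) - 5)*2/7) = -(-49 - 4*(-4 - 5)*2/7) = -(-49 - (-36)*2/7) = -(-49 - 4/7*(-18)) = -(-49 + 72/7) = -1*(-271/7) = 271/7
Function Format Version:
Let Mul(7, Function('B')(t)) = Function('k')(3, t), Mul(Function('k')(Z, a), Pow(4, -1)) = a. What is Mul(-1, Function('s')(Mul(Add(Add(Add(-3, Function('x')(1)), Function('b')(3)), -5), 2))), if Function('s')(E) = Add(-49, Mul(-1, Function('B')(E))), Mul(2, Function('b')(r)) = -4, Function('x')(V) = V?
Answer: Rational(271, 7) ≈ 38.714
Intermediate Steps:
Function('b')(r) = -2 (Function('b')(r) = Mul(Rational(1, 2), -4) = -2)
Function('k')(Z, a) = Mul(4, a)
Function('B')(t) = Mul(Rational(4, 7), t) (Function('B')(t) = Mul(Rational(1, 7), Mul(4, t)) = Mul(Rational(4, 7), t))
Function('s')(E) = Add(-49, Mul(Rational(-4, 7), E)) (Function('s')(E) = Add(-49, Mul(-1, Mul(Rational(4, 7), E))) = Add(-49, Mul(Rational(-4, 7), E)))
Mul(-1, Function('s')(Mul(Add(Add(Add(-3, Function('x')(1)), Function('b')(3)), -5), 2))) = Mul(-1, Add(-49, Mul(Rational(-4, 7), Mul(Add(Add(Add(-3, 1), -2), -5), 2)))) = Mul(-1, Add(-49, Mul(Rational(-4, 7), Mul(Add(Add(-2, -2), -5), 2)))) = Mul(-1, Add(-49, Mul(Rational(-4, 7), Mul(Add(-4, -5), 2)))) = Mul(-1, Add(-49, Mul(Rational(-4, 7), Mul(-9, 2)))) = Mul(-1, Add(-49, Mul(Rational(-4, 7), -18))) = Mul(-1, Add(-49, Rational(72, 7))) = Mul(-1, Rational(-271, 7)) = Rational(271, 7)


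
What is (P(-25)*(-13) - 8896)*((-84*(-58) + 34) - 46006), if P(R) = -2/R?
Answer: 365668344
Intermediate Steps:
(P(-25)*(-13) - 8896)*((-84*(-58) + 34) - 46006) = (-2/(-25)*(-13) - 8896)*((-84*(-58) + 34) - 46006) = (-2*(-1/25)*(-13) - 8896)*((4872 + 34) - 46006) = ((2/25)*(-13) - 8896)*(4906 - 46006) = (-26/25 - 8896)*(-41100) = -222426/25*(-41100) = 365668344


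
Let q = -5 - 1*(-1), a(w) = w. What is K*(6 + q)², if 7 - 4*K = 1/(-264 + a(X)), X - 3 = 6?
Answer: 1786/255 ≈ 7.0039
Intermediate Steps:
X = 9 (X = 3 + 6 = 9)
q = -4 (q = -5 + 1 = -4)
K = 893/510 (K = 7/4 - 1/(4*(-264 + 9)) = 7/4 - ¼/(-255) = 7/4 - ¼*(-1/255) = 7/4 + 1/1020 = 893/510 ≈ 1.7510)
K*(6 + q)² = 893*(6 - 4)²/510 = (893/510)*2² = (893/510)*4 = 1786/255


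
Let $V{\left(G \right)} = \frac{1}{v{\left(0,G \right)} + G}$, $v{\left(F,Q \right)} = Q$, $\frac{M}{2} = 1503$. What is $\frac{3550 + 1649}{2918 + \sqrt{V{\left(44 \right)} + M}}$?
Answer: $\frac{445006672}{249677061} - \frac{3466 \sqrt{5819638}}{249677061} \approx 1.7488$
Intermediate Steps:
$M = 3006$ ($M = 2 \cdot 1503 = 3006$)
$V{\left(G \right)} = \frac{1}{2 G}$ ($V{\left(G \right)} = \frac{1}{G + G} = \frac{1}{2 G}$)
$\frac{3550 + 1649}{2918 + \sqrt{V{\left(44 \right)} + M}} = \frac{3550 + 1649}{2918 + \sqrt{\frac{1}{2 \cdot 44} + 3006}} = \frac{5199}{2918 + \sqrt{\frac{1}{2} \cdot \frac{1}{44} + 3006}} = \frac{5199}{2918 + \sqrt{\frac{1}{88} + 3006}} = \frac{5199}{2918 + \sqrt{\frac{264529}{88}}} = \frac{5199}{2918 + \frac{\sqrt{5819638}}{44}}$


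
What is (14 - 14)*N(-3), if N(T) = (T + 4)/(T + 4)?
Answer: 0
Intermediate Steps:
N(T) = 1 (N(T) = (4 + T)/(4 + T) = 1)
(14 - 14)*N(-3) = (14 - 14)*1 = 0*1 = 0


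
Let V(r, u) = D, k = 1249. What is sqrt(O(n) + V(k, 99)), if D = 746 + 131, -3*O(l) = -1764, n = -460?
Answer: sqrt(1465) ≈ 38.275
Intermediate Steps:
O(l) = 588 (O(l) = -1/3*(-1764) = 588)
D = 877
V(r, u) = 877
sqrt(O(n) + V(k, 99)) = sqrt(588 + 877) = sqrt(1465)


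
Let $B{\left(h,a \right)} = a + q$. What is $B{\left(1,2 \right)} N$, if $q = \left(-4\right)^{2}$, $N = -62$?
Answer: $-1116$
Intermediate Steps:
$q = 16$
$B{\left(h,a \right)} = 16 + a$ ($B{\left(h,a \right)} = a + 16 = 16 + a$)
$B{\left(1,2 \right)} N = \left(16 + 2\right) \left(-62\right) = 18 \left(-62\right) = -1116$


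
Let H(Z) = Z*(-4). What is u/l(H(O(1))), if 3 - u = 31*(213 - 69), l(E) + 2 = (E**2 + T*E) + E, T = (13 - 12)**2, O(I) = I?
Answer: -1487/2 ≈ -743.50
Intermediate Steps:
T = 1 (T = 1**2 = 1)
H(Z) = -4*Z
l(E) = -2 + E**2 + 2*E (l(E) = -2 + ((E**2 + 1*E) + E) = -2 + ((E**2 + E) + E) = -2 + ((E + E**2) + E) = -2 + (E**2 + 2*E) = -2 + E**2 + 2*E)
u = -4461 (u = 3 - 31*(213 - 69) = 3 - 31*144 = 3 - 1*4464 = 3 - 4464 = -4461)
u/l(H(O(1))) = -4461/(-2 + (-4*1)**2 + 2*(-4*1)) = -4461/(-2 + (-4)**2 + 2*(-4)) = -4461/(-2 + 16 - 8) = -4461/6 = -4461*1/6 = -1487/2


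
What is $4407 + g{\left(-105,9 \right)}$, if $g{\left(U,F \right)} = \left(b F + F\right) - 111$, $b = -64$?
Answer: $3729$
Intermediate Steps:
$g{\left(U,F \right)} = -111 - 63 F$ ($g{\left(U,F \right)} = \left(- 64 F + F\right) - 111 = - 63 F - 111 = -111 - 63 F$)
$4407 + g{\left(-105,9 \right)} = 4407 - 678 = 3729$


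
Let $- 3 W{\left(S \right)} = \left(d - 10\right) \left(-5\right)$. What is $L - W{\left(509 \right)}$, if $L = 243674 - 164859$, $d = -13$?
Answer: $\frac{236560}{3} \approx 78853.0$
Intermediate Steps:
$W{\left(S \right)} = - \frac{115}{3}$ ($W{\left(S \right)} = - \frac{\left(-13 - 10\right) \left(-5\right)}{3} = - \frac{\left(-23\right) \left(-5\right)}{3} = \left(- \frac{1}{3}\right) 115 = - \frac{115}{3}$)
$L = 78815$ ($L = 243674 - 164859 = 78815$)
$L - W{\left(509 \right)} = 78815 - - \frac{115}{3} = 78815 + \frac{115}{3} = \frac{236560}{3}$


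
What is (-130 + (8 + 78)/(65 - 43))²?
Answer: 1923769/121 ≈ 15899.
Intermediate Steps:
(-130 + (8 + 78)/(65 - 43))² = (-130 + 86/22)² = (-130 + 86*(1/22))² = (-130 + 43/11)² = (-1387/11)² = 1923769/121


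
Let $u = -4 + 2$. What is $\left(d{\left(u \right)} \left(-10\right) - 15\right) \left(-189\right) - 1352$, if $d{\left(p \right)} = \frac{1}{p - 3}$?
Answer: $1105$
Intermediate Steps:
$u = -2$
$d{\left(p \right)} = \frac{1}{-3 + p}$
$\left(d{\left(u \right)} \left(-10\right) - 15\right) \left(-189\right) - 1352 = \left(\frac{1}{-3 - 2} \left(-10\right) - 15\right) \left(-189\right) - 1352 = \left(\frac{1}{-5} \left(-10\right) - 15\right) \left(-189\right) - 1352 = \left(\left(- \frac{1}{5}\right) \left(-10\right) - 15\right) \left(-189\right) - 1352 = \left(2 - 15\right) \left(-189\right) - 1352 = \left(-13\right) \left(-189\right) - 1352 = 2457 - 1352 = 1105$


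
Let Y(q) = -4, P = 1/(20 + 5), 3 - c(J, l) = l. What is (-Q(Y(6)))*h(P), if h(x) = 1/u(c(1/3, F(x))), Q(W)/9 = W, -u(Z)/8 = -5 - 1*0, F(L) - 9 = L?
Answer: 9/10 ≈ 0.90000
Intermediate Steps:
F(L) = 9 + L
c(J, l) = 3 - l
P = 1/25 ≈ 0.040000
u(Z) = 40 (u(Z) = -8*(-5 - 1*0) = -8*(-5 + 0) = -8*(-5) = 40)
Q(W) = 9*W
h(x) = 1/40
(-Q(Y(6)))*h(P) = -9*(-4)*(1/40) = -1*(-36)*(1/40) = 36*(1/40) = 9/10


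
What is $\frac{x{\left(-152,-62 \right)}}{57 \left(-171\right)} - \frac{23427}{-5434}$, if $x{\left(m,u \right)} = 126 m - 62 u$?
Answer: $\frac{16396139}{2787642} \approx 5.8817$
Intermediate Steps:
$x{\left(m,u \right)} = - 62 u + 126 m$
$\frac{x{\left(-152,-62 \right)}}{57 \left(-171\right)} - \frac{23427}{-5434} = \frac{\left(-62\right) \left(-62\right) + 126 \left(-152\right)}{57 \left(-171\right)} - \frac{23427}{-5434} = \frac{3844 - 19152}{-9747} - - \frac{1233}{286} = \left(-15308\right) \left(- \frac{1}{9747}\right) + \frac{1233}{286} = \frac{15308}{9747} + \frac{1233}{286} = \frac{16396139}{2787642}$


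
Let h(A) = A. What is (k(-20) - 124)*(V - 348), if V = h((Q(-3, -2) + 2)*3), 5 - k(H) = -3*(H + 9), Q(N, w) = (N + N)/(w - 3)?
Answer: 257184/5 ≈ 51437.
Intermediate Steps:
Q(N, w) = 2*N/(-3 + w) (Q(N, w) = (2*N)/(-3 + w) = 2*N/(-3 + w))
k(H) = 32 + 3*H (k(H) = 5 - (-3)*(H + 9) = 5 - (-3)*(9 + H) = 5 - (-27 - 3*H) = 5 + (27 + 3*H) = 32 + 3*H)
V = 48/5 (V = (2*(-3)/(-3 - 2) + 2)*3 = (2*(-3)/(-5) + 2)*3 = (2*(-3)*(-⅕) + 2)*3 = (6/5 + 2)*3 = (16/5)*3 = 48/5 ≈ 9.6000)
(k(-20) - 124)*(V - 348) = ((32 + 3*(-20)) - 124)*(48/5 - 348) = ((32 - 60) - 124)*(-1692/5) = (-28 - 124)*(-1692/5) = -152*(-1692/5) = 257184/5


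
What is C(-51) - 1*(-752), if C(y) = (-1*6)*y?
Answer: 1058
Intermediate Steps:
C(y) = -6*y
C(-51) - 1*(-752) = -6*(-51) - 1*(-752) = 306 + 752 = 1058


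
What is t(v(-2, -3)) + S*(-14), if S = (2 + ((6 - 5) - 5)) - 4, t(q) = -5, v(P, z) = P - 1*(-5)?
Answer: 79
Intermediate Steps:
v(P, z) = 5 + P (v(P, z) = P + 5 = 5 + P)
S = -6 (S = (2 + (1 - 5)) - 4 = (2 - 4) - 4 = -2 - 4 = -6)
t(v(-2, -3)) + S*(-14) = -5 - 6*(-14) = -5 + 84 = 79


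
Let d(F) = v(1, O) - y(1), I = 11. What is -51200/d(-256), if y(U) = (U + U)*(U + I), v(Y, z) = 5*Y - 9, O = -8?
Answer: 12800/7 ≈ 1828.6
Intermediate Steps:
v(Y, z) = -9 + 5*Y
y(U) = 2*U*(11 + U) (y(U) = (U + U)*(U + 11) = (2*U)*(11 + U) = 2*U*(11 + U))
d(F) = -28 (d(F) = (-9 + 5*1) - 2*(11 + 1) = (-9 + 5) - 2*12 = -4 - 1*24 = -4 - 24 = -28)
-51200/d(-256) = -51200/(-28) = -51200*(-1/28) = 12800/7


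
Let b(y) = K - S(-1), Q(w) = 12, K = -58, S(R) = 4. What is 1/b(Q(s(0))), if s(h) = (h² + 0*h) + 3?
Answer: -1/62 ≈ -0.016129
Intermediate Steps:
s(h) = 3 + h² (s(h) = (h² + 0) + 3 = h² + 3 = 3 + h²)
b(y) = -62 (b(y) = -58 - 1*4 = -58 - 4 = -62)
1/b(Q(s(0))) = 1/(-62) = -1/62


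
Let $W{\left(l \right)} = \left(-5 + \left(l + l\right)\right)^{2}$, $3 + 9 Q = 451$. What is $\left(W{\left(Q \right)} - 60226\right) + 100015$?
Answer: $\frac{3947110}{81} \approx 48730.0$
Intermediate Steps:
$Q = \frac{448}{9}$ ($Q = - \frac{1}{3} + \frac{1}{9} \cdot 451 = - \frac{1}{3} + \frac{451}{9} = \frac{448}{9} \approx 49.778$)
$W{\left(l \right)} = \left(-5 + 2 l\right)^{2}$
$\left(W{\left(Q \right)} - 60226\right) + 100015 = \left(\left(-5 + 2 \cdot \frac{448}{9}\right)^{2} - 60226\right) + 100015 = \left(\left(-5 + \frac{896}{9}\right)^{2} - 60226\right) + 100015 = \left(\left(\frac{851}{9}\right)^{2} - 60226\right) + 100015 = \left(\frac{724201}{81} - 60226\right) + 100015 = - \frac{4154105}{81} + 100015 = \frac{3947110}{81}$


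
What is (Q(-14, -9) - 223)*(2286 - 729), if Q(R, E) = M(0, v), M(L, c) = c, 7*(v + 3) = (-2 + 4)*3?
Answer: -2453832/7 ≈ -3.5055e+5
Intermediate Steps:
v = -15/7 (v = -3 + ((-2 + 4)*3)/7 = -3 + (2*3)/7 = -3 + (⅐)*6 = -3 + 6/7 = -15/7 ≈ -2.1429)
Q(R, E) = -15/7
(Q(-14, -9) - 223)*(2286 - 729) = (-15/7 - 223)*(2286 - 729) = -1576/7*1557 = -2453832/7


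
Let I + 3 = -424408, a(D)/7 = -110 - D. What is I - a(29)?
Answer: -423438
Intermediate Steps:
a(D) = -770 - 7*D (a(D) = 7*(-110 - D) = -770 - 7*D)
I = -424411 (I = -3 - 424408 = -424411)
I - a(29) = -424411 - (-770 - 7*29) = -424411 - (-770 - 203) = -424411 - 1*(-973) = -424411 + 973 = -423438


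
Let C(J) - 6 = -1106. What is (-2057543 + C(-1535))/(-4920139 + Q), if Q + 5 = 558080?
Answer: 2058643/4362064 ≈ 0.47194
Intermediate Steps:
C(J) = -1100 (C(J) = 6 - 1106 = -1100)
Q = 558075 (Q = -5 + 558080 = 558075)
(-2057543 + C(-1535))/(-4920139 + Q) = (-2057543 - 1100)/(-4920139 + 558075) = -2058643/(-4362064) = -2058643*(-1/4362064) = 2058643/4362064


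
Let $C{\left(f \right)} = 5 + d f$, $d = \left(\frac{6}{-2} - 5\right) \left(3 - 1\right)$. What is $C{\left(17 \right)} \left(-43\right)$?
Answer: $11481$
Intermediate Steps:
$d = -16$ ($d = \left(6 \left(- \frac{1}{2}\right) - 5\right) 2 = \left(-3 - 5\right) 2 = \left(-8\right) 2 = -16$)
$C{\left(f \right)} = 5 - 16 f$
$C{\left(17 \right)} \left(-43\right) = \left(5 - 272\right) \left(-43\right) = \left(-267\right) \left(-43\right) = 11481$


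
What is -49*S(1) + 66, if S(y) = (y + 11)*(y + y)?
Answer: -1110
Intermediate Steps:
S(y) = 2*y*(11 + y) (S(y) = (11 + y)*(2*y) = 2*y*(11 + y))
-49*S(1) + 66 = -98*(11 + 1) + 66 = -98*12 + 66 = -49*24 + 66 = -1176 + 66 = -1110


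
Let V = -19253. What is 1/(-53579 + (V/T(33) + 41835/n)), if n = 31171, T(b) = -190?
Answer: -5922490/316713007797 ≈ -1.8700e-5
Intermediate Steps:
1/(-53579 + (V/T(33) + 41835/n)) = 1/(-53579 + (-19253/(-190) + 41835/31171)) = 1/(-53579 + (-19253*(-1/190) + 41835*(1/31171))) = 1/(-53579 + (19253/190 + 41835/31171)) = 1/(-53579 + 608083913/5922490) = 1/(-316713007797/5922490) = -5922490/316713007797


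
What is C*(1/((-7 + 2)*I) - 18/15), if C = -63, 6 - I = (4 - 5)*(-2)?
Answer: 315/4 ≈ 78.750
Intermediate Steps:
I = 4 (I = 6 - (4 - 5)*(-2) = 6 - (-1)*(-2) = 6 - 1*2 = 6 - 2 = 4)
C*(1/((-7 + 2)*I) - 18/15) = -63*(1/((-7 + 2)*4) - 18/15) = -63*((1/4)/(-5) - 18*1/15) = -63*(-1/5*1/4 - 6/5) = -63*(-1/20 - 6/5) = -63*(-5/4) = 315/4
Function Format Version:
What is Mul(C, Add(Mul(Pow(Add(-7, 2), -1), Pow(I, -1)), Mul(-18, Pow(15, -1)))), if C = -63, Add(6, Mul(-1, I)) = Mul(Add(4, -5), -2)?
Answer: Rational(315, 4) ≈ 78.750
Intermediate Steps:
I = 4 (I = Add(6, Mul(-1, Mul(Add(4, -5), -2))) = Add(6, Mul(-1, Mul(-1, -2))) = Add(6, Mul(-1, 2)) = Add(6, -2) = 4)
Mul(C, Add(Mul(Pow(Add(-7, 2), -1), Pow(I, -1)), Mul(-18, Pow(15, -1)))) = Mul(-63, Add(Mul(Pow(Add(-7, 2), -1), Pow(4, -1)), Mul(-18, Pow(15, -1)))) = Mul(-63, Add(Mul(Pow(-5, -1), Rational(1, 4)), Mul(-18, Rational(1, 15)))) = Mul(-63, Add(Mul(Rational(-1, 5), Rational(1, 4)), Rational(-6, 5))) = Mul(-63, Add(Rational(-1, 20), Rational(-6, 5))) = Mul(-63, Rational(-5, 4)) = Rational(315, 4)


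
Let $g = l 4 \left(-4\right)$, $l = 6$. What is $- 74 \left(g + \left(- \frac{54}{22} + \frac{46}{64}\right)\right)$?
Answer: $\frac{1272911}{176} \approx 7232.4$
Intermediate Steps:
$g = -96$ ($g = 6 \cdot 4 \left(-4\right) = 24 \left(-4\right) = -96$)
$- 74 \left(g + \left(- \frac{54}{22} + \frac{46}{64}\right)\right) = - 74 \left(-96 + \left(- \frac{54}{22} + \frac{46}{64}\right)\right) = - 74 \left(-96 + \left(\left(-54\right) \frac{1}{22} + 46 \cdot \frac{1}{64}\right)\right) = - 74 \left(-96 + \left(- \frac{27}{11} + \frac{23}{32}\right)\right) = - 74 \left(-96 - \frac{611}{352}\right) = \left(-74\right) \left(- \frac{34403}{352}\right) = \frac{1272911}{176}$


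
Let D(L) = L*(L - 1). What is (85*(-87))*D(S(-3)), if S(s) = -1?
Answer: -14790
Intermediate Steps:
D(L) = L*(-1 + L)
(85*(-87))*D(S(-3)) = (85*(-87))*(-(-1 - 1)) = -(-7395)*(-2) = -7395*2 = -14790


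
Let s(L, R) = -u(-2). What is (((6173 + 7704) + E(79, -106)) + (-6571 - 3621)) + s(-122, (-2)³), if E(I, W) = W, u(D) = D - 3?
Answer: 3584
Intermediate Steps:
u(D) = -3 + D
s(L, R) = 5 (s(L, R) = -(-3 - 2) = -1*(-5) = 5)
(((6173 + 7704) + E(79, -106)) + (-6571 - 3621)) + s(-122, (-2)³) = (((6173 + 7704) - 106) + (-6571 - 3621)) + 5 = ((13877 - 106) - 10192) + 5 = (13771 - 10192) + 5 = 3579 + 5 = 3584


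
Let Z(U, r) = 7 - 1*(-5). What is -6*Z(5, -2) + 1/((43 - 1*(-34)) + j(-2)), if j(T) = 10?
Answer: -6263/87 ≈ -71.989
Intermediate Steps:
Z(U, r) = 12 (Z(U, r) = 7 + 5 = 12)
-6*Z(5, -2) + 1/((43 - 1*(-34)) + j(-2)) = -6*12 + 1/((43 - 1*(-34)) + 10) = -72 + 1/((43 + 34) + 10) = -72 + 1/(77 + 10) = -72 + 1/87 = -6263/87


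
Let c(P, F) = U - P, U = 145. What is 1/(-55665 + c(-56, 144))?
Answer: -1/55464 ≈ -1.8030e-5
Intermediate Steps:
c(P, F) = 145 - P
1/(-55665 + c(-56, 144)) = 1/(-55665 + (145 - 1*(-56))) = 1/(-55665 + (145 + 56)) = 1/(-55665 + 201) = 1/(-55464) = -1/55464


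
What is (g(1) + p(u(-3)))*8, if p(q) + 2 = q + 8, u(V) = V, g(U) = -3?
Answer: 0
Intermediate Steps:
p(q) = 6 + q (p(q) = -2 + (q + 8) = -2 + (8 + q) = 6 + q)
(g(1) + p(u(-3)))*8 = (-3 + (6 - 3))*8 = (-3 + 3)*8 = 0*8 = 0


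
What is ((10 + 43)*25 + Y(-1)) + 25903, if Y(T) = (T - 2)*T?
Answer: 27231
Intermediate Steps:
Y(T) = T*(-2 + T) (Y(T) = (-2 + T)*T = T*(-2 + T))
((10 + 43)*25 + Y(-1)) + 25903 = ((10 + 43)*25 - (-2 - 1)) + 25903 = (53*25 - 1*(-3)) + 25903 = (1325 + 3) + 25903 = 1328 + 25903 = 27231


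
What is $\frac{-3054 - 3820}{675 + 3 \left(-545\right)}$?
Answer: $\frac{3437}{480} \approx 7.1604$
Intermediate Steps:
$\frac{-3054 - 3820}{675 + 3 \left(-545\right)} = - \frac{6874}{675 - 1635} = - \frac{6874}{-960} = \left(-6874\right) \left(- \frac{1}{960}\right) = \frac{3437}{480}$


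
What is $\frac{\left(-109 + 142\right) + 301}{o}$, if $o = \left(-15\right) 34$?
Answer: $- \frac{167}{255} \approx -0.6549$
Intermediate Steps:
$o = -510$
$\frac{\left(-109 + 142\right) + 301}{o} = \frac{\left(-109 + 142\right) + 301}{-510} = \left(33 + 301\right) \left(- \frac{1}{510}\right) = 334 \left(- \frac{1}{510}\right) = - \frac{167}{255}$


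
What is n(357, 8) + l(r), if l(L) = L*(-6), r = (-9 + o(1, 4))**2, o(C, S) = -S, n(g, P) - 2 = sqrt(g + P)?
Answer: -1012 + sqrt(365) ≈ -992.89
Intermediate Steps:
n(g, P) = 2 + sqrt(P + g) (n(g, P) = 2 + sqrt(g + P) = 2 + sqrt(P + g))
r = 169 (r = (-9 - 1*4)**2 = (-9 - 4)**2 = (-13)**2 = 169)
l(L) = -6*L
n(357, 8) + l(r) = (2 + sqrt(8 + 357)) - 6*169 = (2 + sqrt(365)) - 1014 = -1012 + sqrt(365)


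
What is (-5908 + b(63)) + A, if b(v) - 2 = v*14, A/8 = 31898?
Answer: 250160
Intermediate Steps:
A = 255184 (A = 8*31898 = 255184)
b(v) = 2 + 14*v (b(v) = 2 + v*14 = 2 + 14*v)
(-5908 + b(63)) + A = (-5908 + (2 + 14*63)) + 255184 = (-5908 + (2 + 882)) + 255184 = (-5908 + 884) + 255184 = -5024 + 255184 = 250160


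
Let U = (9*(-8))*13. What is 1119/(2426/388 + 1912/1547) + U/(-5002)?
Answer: 840967738494/5620844939 ≈ 149.62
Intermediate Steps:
U = -936 (U = -72*13 = -936)
1119/(2426/388 + 1912/1547) + U/(-5002) = 1119/(2426/388 + 1912/1547) - 936/(-5002) = 1119/(2426*(1/388) + 1912*(1/1547)) - 936*(-1/5002) = 1119/(1213/194 + 1912/1547) + 468/2501 = 1119/(2247439/300118) + 468/2501 = 1119*(300118/2247439) + 468/2501 = 335832042/2247439 + 468/2501 = 840967738494/5620844939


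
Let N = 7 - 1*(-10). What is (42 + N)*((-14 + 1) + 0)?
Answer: -767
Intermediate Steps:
N = 17 (N = 7 + 10 = 17)
(42 + N)*((-14 + 1) + 0) = (42 + 17)*((-14 + 1) + 0) = 59*(-13 + 0) = 59*(-13) = -767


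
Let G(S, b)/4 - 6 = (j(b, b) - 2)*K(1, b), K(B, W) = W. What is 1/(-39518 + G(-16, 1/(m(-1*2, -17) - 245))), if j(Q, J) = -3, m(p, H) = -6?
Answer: -251/9912974 ≈ -2.5320e-5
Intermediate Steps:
G(S, b) = 24 - 20*b (G(S, b) = 24 + 4*((-3 - 2)*b) = 24 + 4*(-5*b) = 24 - 20*b)
1/(-39518 + G(-16, 1/(m(-1*2, -17) - 245))) = 1/(-39518 + (24 - 20/(-6 - 245))) = 1/(-39518 + (24 - 20/(-251))) = 1/(-39518 + (24 - 20*(-1/251))) = 1/(-39518 + (24 + 20/251)) = 1/(-39518 + 6044/251) = 1/(-9912974/251) = -251/9912974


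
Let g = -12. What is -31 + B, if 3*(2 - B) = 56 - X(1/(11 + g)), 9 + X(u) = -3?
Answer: -155/3 ≈ -51.667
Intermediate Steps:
X(u) = -12 (X(u) = -9 - 3 = -12)
B = -62/3 (B = 2 - (56 - 1*(-12))/3 = 2 - (56 + 12)/3 = 2 - ⅓*68 = 2 - 68/3 = -62/3 ≈ -20.667)
-31 + B = -31 - 62/3 = -155/3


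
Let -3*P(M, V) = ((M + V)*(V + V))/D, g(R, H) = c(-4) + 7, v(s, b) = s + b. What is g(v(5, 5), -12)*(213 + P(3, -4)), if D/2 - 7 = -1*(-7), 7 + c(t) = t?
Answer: -17884/21 ≈ -851.62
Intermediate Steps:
c(t) = -7 + t
D = 28 (D = 14 + 2*(-1*(-7)) = 14 + 2*7 = 14 + 14 = 28)
v(s, b) = b + s
g(R, H) = -4 (g(R, H) = (-7 - 4) + 7 = -11 + 7 = -4)
P(M, V) = -V*(M + V)/42 (P(M, V) = -(M + V)*(V + V)/(3*28) = -(M + V)*(2*V)/(3*28) = -2*V*(M + V)/(3*28) = -V*(M + V)/42)
g(v(5, 5), -12)*(213 + P(3, -4)) = -4*(213 - 1/42*(-4)*(3 - 4)) = -4*(213 - 1/42*(-4)*(-1)) = -4*(213 - 2/21) = -4*4471/21 = -17884/21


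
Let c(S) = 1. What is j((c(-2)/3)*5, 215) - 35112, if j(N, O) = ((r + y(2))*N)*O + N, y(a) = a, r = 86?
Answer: -3577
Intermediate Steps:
j(N, O) = N + 88*N*O (j(N, O) = ((86 + 2)*N)*O + N = (88*N)*O + N = 88*N*O + N = N + 88*N*O)
j((c(-2)/3)*5, 215) - 35112 = ((1/3)*5)*(1 + 88*215) - 35112 = (((1/3)*1)*5)*(1 + 18920) - 35112 = ((1/3)*5)*18921 - 35112 = (5/3)*18921 - 35112 = 31535 - 35112 = -3577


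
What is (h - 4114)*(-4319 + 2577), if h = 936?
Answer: 5536076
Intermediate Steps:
(h - 4114)*(-4319 + 2577) = (936 - 4114)*(-4319 + 2577) = -3178*(-1742) = 5536076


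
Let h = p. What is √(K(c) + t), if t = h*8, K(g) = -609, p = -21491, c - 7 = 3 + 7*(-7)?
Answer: I*√172537 ≈ 415.38*I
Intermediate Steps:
c = -39 (c = 7 + (3 + 7*(-7)) = 7 + (3 - 49) = 7 - 46 = -39)
h = -21491
t = -171928 (t = -21491*8 = -171928)
√(K(c) + t) = √(-609 - 171928) = √(-172537) = I*√172537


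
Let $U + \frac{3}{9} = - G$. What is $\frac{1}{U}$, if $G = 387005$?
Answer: $- \frac{3}{1161016} \approx -2.5839 \cdot 10^{-6}$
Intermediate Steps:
$U = - \frac{1161016}{3}$ ($U = - \frac{1}{3} - 387005 = - \frac{1161016}{3} \approx -3.8701 \cdot 10^{5}$)
$\frac{1}{U} = \frac{1}{- \frac{1161016}{3}} = - \frac{3}{1161016}$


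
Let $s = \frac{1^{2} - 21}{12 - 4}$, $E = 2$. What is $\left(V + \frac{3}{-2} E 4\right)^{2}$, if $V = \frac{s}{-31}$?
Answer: $\frac{546121}{3844} \approx 142.07$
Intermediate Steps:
$s = - \frac{5}{2}$ ($s = \frac{1 - 21}{8} = \left(-20\right) \frac{1}{8} = - \frac{5}{2} \approx -2.5$)
$V = \frac{5}{62}$ ($V = - \frac{5}{2 \left(-31\right)} = \left(- \frac{5}{2}\right) \left(- \frac{1}{31}\right) = \frac{5}{62} \approx 0.080645$)
$\left(V + \frac{3}{-2} E 4\right)^{2} = \left(\frac{5}{62} + \frac{3}{-2} \cdot 2 \cdot 4\right)^{2} = \left(\frac{5}{62} + 3 \left(- \frac{1}{2}\right) 2 \cdot 4\right)^{2} = \left(\frac{5}{62} + \left(- \frac{3}{2}\right) 2 \cdot 4\right)^{2} = \left(\frac{5}{62} - 12\right)^{2} = \left(- \frac{739}{62}\right)^{2} = \frac{546121}{3844}$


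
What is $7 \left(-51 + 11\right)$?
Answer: $-280$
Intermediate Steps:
$7 \left(-51 + 11\right) = 7 \left(-40\right) = -280$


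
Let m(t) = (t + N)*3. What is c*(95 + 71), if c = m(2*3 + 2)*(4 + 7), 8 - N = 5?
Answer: 60258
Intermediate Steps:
N = 3 (N = 8 - 1*5 = 8 - 5 = 3)
m(t) = 9 + 3*t (m(t) = (t + 3)*3 = (3 + t)*3 = 9 + 3*t)
c = 363 (c = (9 + 3*(2*3 + 2))*(4 + 7) = (9 + 3*(6 + 2))*11 = (9 + 3*8)*11 = (9 + 24)*11 = 33*11 = 363)
c*(95 + 71) = 363*(95 + 71) = 363*166 = 60258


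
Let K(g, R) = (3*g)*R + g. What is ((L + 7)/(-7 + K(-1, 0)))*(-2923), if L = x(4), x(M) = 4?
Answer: 32153/8 ≈ 4019.1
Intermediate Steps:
L = 4
K(g, R) = g + 3*R*g (K(g, R) = 3*R*g + g = g + 3*R*g)
((L + 7)/(-7 + K(-1, 0)))*(-2923) = ((4 + 7)/(-7 - (1 + 3*0)))*(-2923) = (11/(-7 - (1 + 0)))*(-2923) = (11/(-7 - 1*1))*(-2923) = (11/(-7 - 1))*(-2923) = (11/(-8))*(-2923) = (11*(-⅛))*(-2923) = -11/8*(-2923) = 32153/8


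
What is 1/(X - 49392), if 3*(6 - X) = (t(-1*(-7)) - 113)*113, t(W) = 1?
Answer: -3/135502 ≈ -2.2140e-5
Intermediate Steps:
X = 12674/3 (X = 6 - (1 - 113)*113/3 = 6 - (-112)*113/3 = 6 - 1/3*(-12656) = 6 + 12656/3 = 12674/3 ≈ 4224.7)
1/(X - 49392) = 1/(12674/3 - 49392) = 1/(-135502/3) = -3/135502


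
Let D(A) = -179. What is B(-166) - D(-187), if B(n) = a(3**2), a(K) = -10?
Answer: 169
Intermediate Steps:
B(n) = -10
B(-166) - D(-187) = -10 - 1*(-179) = -10 + 179 = 169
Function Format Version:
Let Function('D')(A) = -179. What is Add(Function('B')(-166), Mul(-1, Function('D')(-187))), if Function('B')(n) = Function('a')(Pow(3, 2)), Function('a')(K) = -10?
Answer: 169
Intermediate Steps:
Function('B')(n) = -10
Add(Function('B')(-166), Mul(-1, Function('D')(-187))) = Add(-10, Mul(-1, -179)) = Add(-10, 179) = 169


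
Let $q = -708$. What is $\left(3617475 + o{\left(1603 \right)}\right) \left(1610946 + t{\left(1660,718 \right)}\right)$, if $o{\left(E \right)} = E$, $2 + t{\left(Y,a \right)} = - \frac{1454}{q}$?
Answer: $\frac{1031934677699717}{177} \approx 5.8301 \cdot 10^{12}$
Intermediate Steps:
$t{\left(Y,a \right)} = \frac{19}{354}$ ($t{\left(Y,a \right)} = -2 - \frac{1454}{-708} = -2 - - \frac{727}{354} = -2 + \frac{727}{354} = \frac{19}{354}$)
$\left(3617475 + o{\left(1603 \right)}\right) \left(1610946 + t{\left(1660,718 \right)}\right) = \left(3617475 + 1603\right) \left(1610946 + \frac{19}{354}\right) = 3619078 \cdot \frac{570274903}{354} = \frac{1031934677699717}{177}$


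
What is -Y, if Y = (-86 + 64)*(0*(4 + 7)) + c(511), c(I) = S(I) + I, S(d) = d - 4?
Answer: -1018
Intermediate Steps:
S(d) = -4 + d
c(I) = -4 + 2*I (c(I) = (-4 + I) + I = -4 + 2*I)
Y = 1018 (Y = (-86 + 64)*(0*(4 + 7)) + (-4 + 2*511) = -0*11 + (-4 + 1022) = -22*0 + 1018 = 0 + 1018 = 1018)
-Y = -1*1018 = -1018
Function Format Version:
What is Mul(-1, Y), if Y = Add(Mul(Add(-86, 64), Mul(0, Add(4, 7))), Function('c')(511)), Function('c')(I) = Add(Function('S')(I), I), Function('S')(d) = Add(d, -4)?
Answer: -1018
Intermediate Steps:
Function('S')(d) = Add(-4, d)
Function('c')(I) = Add(-4, Mul(2, I)) (Function('c')(I) = Add(Add(-4, I), I) = Add(-4, Mul(2, I)))
Y = 1018 (Y = Add(Mul(Add(-86, 64), Mul(0, Add(4, 7))), Add(-4, Mul(2, 511))) = Add(Mul(-22, Mul(0, 11)), Add(-4, 1022)) = Add(Mul(-22, 0), 1018) = Add(0, 1018) = 1018)
Mul(-1, Y) = Mul(-1, 1018) = -1018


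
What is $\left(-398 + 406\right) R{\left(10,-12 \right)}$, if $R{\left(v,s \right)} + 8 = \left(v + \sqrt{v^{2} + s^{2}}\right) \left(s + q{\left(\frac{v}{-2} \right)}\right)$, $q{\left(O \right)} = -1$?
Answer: $-1104 - 208 \sqrt{61} \approx -2728.5$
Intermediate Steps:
$R{\left(v,s \right)} = -8 + \left(-1 + s\right) \left(v + \sqrt{s^{2} + v^{2}}\right)$ ($R{\left(v,s \right)} = -8 + \left(v + \sqrt{v^{2} + s^{2}}\right) \left(s - 1\right) = -8 + \left(v + \sqrt{s^{2} + v^{2}}\right) \left(-1 + s\right) = -8 + \left(-1 + s\right) \left(v + \sqrt{s^{2} + v^{2}}\right)$)
$\left(-398 + 406\right) R{\left(10,-12 \right)} = \left(-398 + 406\right) \left(-8 - 10 - \sqrt{\left(-12\right)^{2} + 10^{2}} - 120 - 12 \sqrt{\left(-12\right)^{2} + 10^{2}}\right) = 8 \left(-8 - 10 - \sqrt{144 + 100} - 120 - 12 \sqrt{144 + 100}\right) = 8 \left(-8 - 10 - \sqrt{244} - 120 - 12 \sqrt{244}\right) = 8 \left(-8 - 10 - 2 \sqrt{61} - 120 - 12 \cdot 2 \sqrt{61}\right) = 8 \left(-8 - 10 - 2 \sqrt{61} - 120 - 24 \sqrt{61}\right) = 8 \left(-138 - 26 \sqrt{61}\right) = -1104 - 208 \sqrt{61}$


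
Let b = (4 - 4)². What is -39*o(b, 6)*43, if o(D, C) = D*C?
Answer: 0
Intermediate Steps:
b = 0 (b = 0² = 0)
o(D, C) = C*D
-39*o(b, 6)*43 = -234*0*43 = -39*0*43 = 0*43 = 0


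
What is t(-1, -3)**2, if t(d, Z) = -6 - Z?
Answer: 9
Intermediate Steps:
t(-1, -3)**2 = (-6 - 1*(-3))**2 = (-6 + 3)**2 = (-3)**2 = 9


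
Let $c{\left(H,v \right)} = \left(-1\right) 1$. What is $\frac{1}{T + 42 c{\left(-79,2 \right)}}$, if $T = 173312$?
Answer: $\frac{1}{173270} \approx 5.7713 \cdot 10^{-6}$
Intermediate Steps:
$c{\left(H,v \right)} = -1$
$\frac{1}{T + 42 c{\left(-79,2 \right)}} = \frac{1}{173312 + 42 \left(-1\right)} = \frac{1}{173312 - 42} = \frac{1}{173270}$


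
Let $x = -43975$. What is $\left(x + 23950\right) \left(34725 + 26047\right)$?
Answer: $-1216959300$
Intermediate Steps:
$\left(x + 23950\right) \left(34725 + 26047\right) = \left(-43975 + 23950\right) \left(34725 + 26047\right) = \left(-20025\right) 60772 = -1216959300$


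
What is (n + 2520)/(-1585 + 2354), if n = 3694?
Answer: 6214/769 ≈ 8.0806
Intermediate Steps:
(n + 2520)/(-1585 + 2354) = (3694 + 2520)/(-1585 + 2354) = 6214/769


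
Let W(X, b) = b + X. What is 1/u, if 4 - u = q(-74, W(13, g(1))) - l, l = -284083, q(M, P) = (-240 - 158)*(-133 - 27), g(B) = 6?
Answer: -1/347759 ≈ -2.8756e-6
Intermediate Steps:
W(X, b) = X + b
q(M, P) = 63680 (q(M, P) = -398*(-160) = 63680)
u = -347759 (u = 4 - (63680 - 1*(-284083)) = 4 - (63680 + 284083) = 4 - 1*347763 = 4 - 347763 = -347759)
1/u = 1/(-347759) = -1/347759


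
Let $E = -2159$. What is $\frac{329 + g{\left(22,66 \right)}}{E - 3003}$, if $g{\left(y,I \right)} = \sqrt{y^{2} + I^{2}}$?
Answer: $- \frac{329}{5162} - \frac{11 \sqrt{10}}{2581} \approx -0.077212$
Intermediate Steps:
$g{\left(y,I \right)} = \sqrt{I^{2} + y^{2}}$
$\frac{329 + g{\left(22,66 \right)}}{E - 3003} = \frac{329 + \sqrt{66^{2} + 22^{2}}}{-2159 - 3003} = \frac{329 + \sqrt{4356 + 484}}{-5162} = \left(329 + \sqrt{4840}\right) \left(- \frac{1}{5162}\right) = \left(329 + 22 \sqrt{10}\right) \left(- \frac{1}{5162}\right) = - \frac{329}{5162} - \frac{11 \sqrt{10}}{2581}$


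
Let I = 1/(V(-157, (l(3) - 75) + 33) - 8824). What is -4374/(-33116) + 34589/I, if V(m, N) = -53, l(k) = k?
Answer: -5084076822387/16558 ≈ -3.0705e+8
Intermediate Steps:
I = -1/8877 (I = 1/(-53 - 8824) = 1/(-8877) = -1/8877 ≈ -0.00011265)
-4374/(-33116) + 34589/I = -4374/(-33116) + 34589/(-1/8877) = -4374*(-1/33116) + 34589*(-8877) = 2187/16558 - 307046553 = -5084076822387/16558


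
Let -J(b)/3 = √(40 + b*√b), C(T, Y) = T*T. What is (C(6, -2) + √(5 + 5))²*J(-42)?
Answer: -3*(36 + √10)²*√(40 - 42*I*√42) ≈ -57753.0 + 49886.0*I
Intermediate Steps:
C(T, Y) = T²
J(b) = -3*√(40 + b^(3/2)) (J(b) = -3*√(40 + b*√b) = -3*√(40 + b^(3/2)))
(C(6, -2) + √(5 + 5))²*J(-42) = (6² + √(5 + 5))²*(-3*√(40 + (-42)^(3/2))) = (36 + √10)²*(-3*√(40 - 42*I*√42)) = -3*(36 + √10)²*√(40 - 42*I*√42)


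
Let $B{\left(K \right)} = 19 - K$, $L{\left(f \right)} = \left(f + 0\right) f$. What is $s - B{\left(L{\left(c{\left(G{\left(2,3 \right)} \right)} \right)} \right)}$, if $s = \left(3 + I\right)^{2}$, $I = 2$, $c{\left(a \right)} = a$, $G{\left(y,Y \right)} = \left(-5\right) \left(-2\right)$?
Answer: $106$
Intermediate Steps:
$G{\left(y,Y \right)} = 10$
$L{\left(f \right)} = f^{2}$ ($L{\left(f \right)} = f f = f^{2}$)
$s = 25$ ($s = \left(3 + 2\right)^{2} = 5^{2} = 25$)
$s - B{\left(L{\left(c{\left(G{\left(2,3 \right)} \right)} \right)} \right)} = 25 - \left(19 - 10^{2}\right) = 25 - \left(19 - 100\right) = 25 - -81 = 25 + 81 = 106$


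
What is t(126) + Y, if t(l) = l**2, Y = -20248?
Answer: -4372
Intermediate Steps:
t(126) + Y = 126**2 - 20248 = 15876 - 20248 = -4372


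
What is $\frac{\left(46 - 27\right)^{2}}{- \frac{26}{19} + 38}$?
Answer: $\frac{6859}{696} \approx 9.8549$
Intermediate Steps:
$\frac{\left(46 - 27\right)^{2}}{- \frac{26}{19} + 38} = \frac{19^{2}}{\left(-26\right) \frac{1}{19} + 38} = \frac{361}{- \frac{26}{19} + 38} = \frac{361}{\frac{696}{19}} = 361 \cdot \frac{19}{696} = \frac{6859}{696}$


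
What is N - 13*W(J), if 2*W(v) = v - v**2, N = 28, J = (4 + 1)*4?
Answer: 2498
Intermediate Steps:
J = 20 (J = 5*4 = 20)
W(v) = v/2 - v**2/2 (W(v) = (v - v**2)/2 = v/2 - v**2/2)
N - 13*W(J) = 28 - 13*20*(1 - 1*20)/2 = 28 - 13*20*(1 - 20)/2 = 28 - 13*20*(-19)/2 = 28 - 13*(-190) = 28 + 2470 = 2498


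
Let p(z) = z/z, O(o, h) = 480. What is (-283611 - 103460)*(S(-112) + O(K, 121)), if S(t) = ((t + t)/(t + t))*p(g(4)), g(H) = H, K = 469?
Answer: -186181151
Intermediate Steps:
p(z) = 1
S(t) = 1 (S(t) = ((t + t)/(t + t))*1 = ((2*t)/((2*t)))*1 = ((2*t)*(1/(2*t)))*1 = 1*1 = 1)
(-283611 - 103460)*(S(-112) + O(K, 121)) = (-283611 - 103460)*(1 + 480) = -387071*481 = -186181151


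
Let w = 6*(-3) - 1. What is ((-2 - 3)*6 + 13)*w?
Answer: 323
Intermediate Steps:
w = -19 (w = -18 - 1 = -19)
((-2 - 3)*6 + 13)*w = ((-2 - 3)*6 + 13)*(-19) = (-5*6 + 13)*(-19) = (-30 + 13)*(-19) = -17*(-19) = 323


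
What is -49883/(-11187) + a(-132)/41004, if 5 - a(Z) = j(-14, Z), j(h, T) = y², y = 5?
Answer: 56810522/12741993 ≈ 4.4585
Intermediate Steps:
j(h, T) = 25 (j(h, T) = 5² = 25)
a(Z) = -20 (a(Z) = 5 - 1*25 = 5 - 25 = -20)
-49883/(-11187) + a(-132)/41004 = -49883/(-11187) - 20/41004 = -49883*(-1/11187) - 20*1/41004 = 49883/11187 - 5/10251 = 56810522/12741993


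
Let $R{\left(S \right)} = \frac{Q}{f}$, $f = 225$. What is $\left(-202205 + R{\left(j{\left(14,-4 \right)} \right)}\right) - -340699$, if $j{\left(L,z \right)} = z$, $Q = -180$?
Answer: $\frac{692466}{5} \approx 1.3849 \cdot 10^{5}$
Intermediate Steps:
$R{\left(S \right)} = - \frac{4}{5}$ ($R{\left(S \right)} = - \frac{180}{225} = \left(-180\right) \frac{1}{225} = - \frac{4}{5}$)
$\left(-202205 + R{\left(j{\left(14,-4 \right)} \right)}\right) - -340699 = \left(-202205 - \frac{4}{5}\right) - -340699 = - \frac{1011029}{5} + 340699 = \frac{692466}{5}$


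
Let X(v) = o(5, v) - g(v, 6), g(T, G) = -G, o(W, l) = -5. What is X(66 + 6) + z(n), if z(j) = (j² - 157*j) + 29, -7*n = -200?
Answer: -178330/49 ≈ -3639.4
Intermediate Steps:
n = 200/7 (n = -⅐*(-200) = 200/7 ≈ 28.571)
z(j) = 29 + j² - 157*j
X(v) = 1 (X(v) = -5 - (-1)*6 = -5 - 1*(-6) = -5 + 6 = 1)
X(66 + 6) + z(n) = 1 + (29 + (200/7)² - 157*200/7) = 1 + (29 + 40000/49 - 31400/7) = 1 - 178379/49 = -178330/49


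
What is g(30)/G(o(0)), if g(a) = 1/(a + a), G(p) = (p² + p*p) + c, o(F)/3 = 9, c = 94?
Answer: 1/93120 ≈ 1.0739e-5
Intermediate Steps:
o(F) = 27 (o(F) = 3*9 = 27)
G(p) = 94 + 2*p² (G(p) = (p² + p*p) + 94 = (p² + p²) + 94 = 2*p² + 94 = 94 + 2*p²)
g(a) = 1/(2*a)
g(30)/G(o(0)) = ((½)/30)/(94 + 2*27²) = ((½)*(1/30))/(94 + 2*729) = 1/(60*(94 + 1458)) = (1/60)/1552 = (1/60)*(1/1552) = 1/93120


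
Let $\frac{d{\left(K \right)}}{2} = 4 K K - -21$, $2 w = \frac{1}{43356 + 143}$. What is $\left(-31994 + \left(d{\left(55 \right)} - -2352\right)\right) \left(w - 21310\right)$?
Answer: $\frac{5005603923300}{43499} \approx 1.1507 \cdot 10^{8}$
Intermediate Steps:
$w = \frac{1}{86998}$ ($w = \frac{1}{2 \left(43356 + 143\right)} = \frac{1}{2 \cdot 43499} = \frac{1}{2} \cdot \frac{1}{43499} = \frac{1}{86998} \approx 1.1495 \cdot 10^{-5}$)
$d{\left(K \right)} = 42 + 8 K^{2}$ ($d{\left(K \right)} = 2 \left(4 K K - -21\right) = 2 \left(4 K^{2} + 21\right) = 2 \left(21 + 4 K^{2}\right) = 42 + 8 K^{2}$)
$\left(-31994 + \left(d{\left(55 \right)} - -2352\right)\right) \left(w - 21310\right) = \left(-31994 + \left(\left(42 + 8 \cdot 55^{2}\right) - -2352\right)\right) \left(\frac{1}{86998} - 21310\right) = \left(-31994 + \left(\left(42 + 8 \cdot 3025\right) + 2352\right)\right) \left(- \frac{1853927379}{86998}\right) = \left(-31994 + \left(\left(42 + 24200\right) + 2352\right)\right) \left(- \frac{1853927379}{86998}\right) = \left(-31994 + \left(24242 + 2352\right)\right) \left(- \frac{1853927379}{86998}\right) = \left(-31994 + 26594\right) \left(- \frac{1853927379}{86998}\right) = \left(-5400\right) \left(- \frac{1853927379}{86998}\right) = \frac{5005603923300}{43499}$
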